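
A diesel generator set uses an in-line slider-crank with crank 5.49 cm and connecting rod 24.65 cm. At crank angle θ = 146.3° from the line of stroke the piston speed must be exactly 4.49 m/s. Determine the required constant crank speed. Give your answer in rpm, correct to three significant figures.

For an in-line slider-crank, |v_piston| = rω|sinθ|·[1 + r cosθ/√(L² − r² sin²θ)].
With r = 0.0549 m, L = 0.2465 m, θ = 146.3°: the bracketed kinematic factor |dx/dθ| = 0.024773 m.
ω = v/|dx/dθ| = 4.49/0.024773 = 181.24 rad/s.
N = 60ω/(2π) = 1730.8 rpm.

1730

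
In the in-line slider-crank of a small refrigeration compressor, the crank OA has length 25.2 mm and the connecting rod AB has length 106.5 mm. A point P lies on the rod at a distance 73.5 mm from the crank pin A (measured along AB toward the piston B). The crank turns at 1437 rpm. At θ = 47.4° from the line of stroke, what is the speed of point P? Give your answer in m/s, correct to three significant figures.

3.20

ω = 150.5 rad/s.  Crank-pin speed |V_A| = rω = 3.7922 m/s, perpendicular to OA.
Rod angle: sinφ = −(r/L) sinθ ⇒ φ = -10.031°; ω_rod = −rω cosθ/√(L²−r²sin²θ) = -24.476 rad/s.
V_P = V_A + ω_rod × AP, with AP = 0.0735 m along the rod.
Components: V_Px = −rω sinθ − a·ω_rod·sinφ = -3.1047 m/s;  V_Py = rω cosθ + a·ω_rod·cosφ = +0.79535 m/s.
|V_P| = √(V_Px² + V_Py²) = 3.205 m/s.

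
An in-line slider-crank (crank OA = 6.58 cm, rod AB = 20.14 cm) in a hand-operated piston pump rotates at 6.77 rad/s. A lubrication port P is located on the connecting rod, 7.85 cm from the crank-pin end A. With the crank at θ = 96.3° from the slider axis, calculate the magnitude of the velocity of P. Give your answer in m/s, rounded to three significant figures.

0.437

ω = 6.77 rad/s.  Crank-pin speed |V_A| = rω = 0.44547 m/s, perpendicular to OA.
Rod angle: sinφ = −(r/L) sinθ ⇒ φ = -18.950°; ω_rod = −rω cosθ/√(L²−r²sin²θ) = +0.25662 rad/s.
V_P = V_A + ω_rod × AP, with AP = 0.0785 m along the rod.
Components: V_Px = −rω sinθ − a·ω_rod·sinφ = -0.43623 m/s;  V_Py = rω cosθ + a·ω_rod·cosφ = -0.02983 m/s.
|V_P| = √(V_Px² + V_Py²) = 0.43725 m/s.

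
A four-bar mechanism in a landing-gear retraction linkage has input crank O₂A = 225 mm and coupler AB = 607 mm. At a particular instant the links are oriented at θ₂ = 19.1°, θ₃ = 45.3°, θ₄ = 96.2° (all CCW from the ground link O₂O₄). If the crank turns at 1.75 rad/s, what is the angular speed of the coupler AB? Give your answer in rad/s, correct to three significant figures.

0.815

ω₂ = 1.75 rad/s
Differentiating the loop-closure r₂e^{iθ₂}+r₃e^{iθ₃}=r₁+r₄e^{iθ₄} gives r₂ω₂e^{iθ₂}+r₃ω₃e^{iθ₃}=r₄ω₄e^{iθ₄}.
Eliminating the other unknown: ω₃ = r₂ω₂ sin(θ₄−θ₂) / [r₃ sin(θ₃−θ₄)].
Numerator sine = +0.97476; denominator sine = -0.77605.
Result = 0.225·1.75·(+0.97476) / (0.607·(-0.77605)) = -0.81478 rad/s; magnitude 0.81478 rad/s.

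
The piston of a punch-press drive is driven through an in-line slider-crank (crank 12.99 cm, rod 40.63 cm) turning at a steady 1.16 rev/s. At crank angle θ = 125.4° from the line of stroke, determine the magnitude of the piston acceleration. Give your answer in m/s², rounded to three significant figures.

4.69

ω = 2π·1.16 = 7.288 rad/s
x(θ) = r cosθ + √(L² − r² sin²θ); with ω constant, a = ω²·d²x/dθ².
d²x/dθ² = −r cosθ − r²(cos2θ)/√u − r⁴ sin²2θ/(4u^{3/2}),  u = L² − r² sin²θ = 0.153868 m².
Substituting r = 0.1299 m, L = 0.4063 m, θ = 125.4°: d²x/dθ² = +0.088344 m.
a = ω²·d²x/dθ² = (7.288)²·(+0.088344) = +4.693 m/s²;  |a| = 4.693 m/s².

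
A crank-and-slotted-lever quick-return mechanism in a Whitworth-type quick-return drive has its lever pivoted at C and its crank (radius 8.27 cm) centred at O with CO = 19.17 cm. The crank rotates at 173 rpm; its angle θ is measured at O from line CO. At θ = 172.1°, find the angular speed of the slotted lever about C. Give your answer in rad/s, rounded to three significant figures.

13.2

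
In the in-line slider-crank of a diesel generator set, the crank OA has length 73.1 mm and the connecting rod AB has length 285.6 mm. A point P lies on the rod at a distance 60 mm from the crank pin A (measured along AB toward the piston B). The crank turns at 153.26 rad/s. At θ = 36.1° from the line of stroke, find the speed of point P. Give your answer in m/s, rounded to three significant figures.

ω = 153.3 rad/s.  Crank-pin speed |V_A| = rω = 11.203 m/s, perpendicular to OA.
Rod angle: sinφ = −(r/L) sinθ ⇒ φ = -8.674°; ω_rod = −rω cosθ/√(L²−r²sin²θ) = -32.062 rad/s.
V_P = V_A + ω_rod × AP, with AP = 0.06 m along the rod.
Components: V_Px = −rω sinθ − a·ω_rod·sinφ = -6.8911 m/s;  V_Py = rω cosθ + a·ω_rod·cosφ = +7.1504 m/s.
|V_P| = √(V_Px² + V_Py²) = 9.9305 m/s.

9.93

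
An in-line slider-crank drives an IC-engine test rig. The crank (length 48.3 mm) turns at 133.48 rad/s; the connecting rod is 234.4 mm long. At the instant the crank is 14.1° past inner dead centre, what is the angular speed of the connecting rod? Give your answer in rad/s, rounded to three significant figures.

ω = 133.5 rad/s
The rod makes angle φ with the slider axis where L sinφ = r sinθ; differentiating, L cosφ·φ̇ = r ω cosθ.
L cosφ = √(L² − r² sin²θ) = 0.2341 m.
|ω_rod| = r ω |cosθ| / √(L² − r² sin²θ) = 0.0483·133.5·0.96987/0.2341 = 26.71 rad/s.

26.7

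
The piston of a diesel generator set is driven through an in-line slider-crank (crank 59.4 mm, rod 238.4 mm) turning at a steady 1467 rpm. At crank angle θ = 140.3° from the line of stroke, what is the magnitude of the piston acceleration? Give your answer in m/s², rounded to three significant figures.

ω = 2π·1467/60 = 153.6 rad/s
x(θ) = r cosθ + √(L² − r² sin²θ); with ω constant, a = ω²·d²x/dθ².
d²x/dθ² = −r cosθ − r²(cos2θ)/√u − r⁴ sin²2θ/(4u^{3/2}),  u = L² − r² sin²θ = 0.0553949 m².
Substituting r = 0.0594 m, L = 0.2384 m, θ = 140.3°: d²x/dθ² = +0.042714 m.
a = ω²·d²x/dθ² = (153.6)²·(+0.042714) = +1008.1 m/s²;  |a| = 1008.1 m/s².

1010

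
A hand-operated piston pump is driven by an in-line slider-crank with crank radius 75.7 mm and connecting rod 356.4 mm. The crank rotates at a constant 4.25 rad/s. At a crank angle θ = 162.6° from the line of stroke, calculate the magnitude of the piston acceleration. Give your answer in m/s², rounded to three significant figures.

1.06

ω = 4.25 rad/s
x(θ) = r cosθ + √(L² − r² sin²θ); with ω constant, a = ω²·d²x/dθ².
d²x/dθ² = −r cosθ − r²(cos2θ)/√u − r⁴ sin²2θ/(4u^{3/2}),  u = L² − r² sin²θ = 0.126509 m².
Substituting r = 0.0757 m, L = 0.3564 m, θ = 162.6°: d²x/dθ² = +0.058947 m.
a = ω²·d²x/dθ² = (4.25)²·(+0.058947) = +1.0647 m/s²;  |a| = 1.0647 m/s².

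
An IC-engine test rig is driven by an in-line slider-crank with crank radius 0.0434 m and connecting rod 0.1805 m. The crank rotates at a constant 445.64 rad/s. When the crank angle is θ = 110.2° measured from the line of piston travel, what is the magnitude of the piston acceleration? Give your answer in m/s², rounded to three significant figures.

4580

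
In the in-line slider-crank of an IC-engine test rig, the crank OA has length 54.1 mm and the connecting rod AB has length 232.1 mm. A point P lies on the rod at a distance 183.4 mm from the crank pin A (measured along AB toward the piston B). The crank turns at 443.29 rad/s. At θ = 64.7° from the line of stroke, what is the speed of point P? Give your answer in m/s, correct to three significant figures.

ω = 443.3 rad/s.  Crank-pin speed |V_A| = rω = 23.982 m/s, perpendicular to OA.
Rod angle: sinφ = −(r/L) sinθ ⇒ φ = -12.165°; ω_rod = −rω cosθ/√(L²−r²sin²θ) = -45.172 rad/s.
V_P = V_A + ω_rod × AP, with AP = 0.1834 m along the rod.
Components: V_Px = −rω sinθ − a·ω_rod·sinφ = -23.427 m/s;  V_Py = rω cosθ + a·ω_rod·cosφ = +2.1505 m/s.
|V_P| = √(V_Px² + V_Py²) = 23.526 m/s.

23.5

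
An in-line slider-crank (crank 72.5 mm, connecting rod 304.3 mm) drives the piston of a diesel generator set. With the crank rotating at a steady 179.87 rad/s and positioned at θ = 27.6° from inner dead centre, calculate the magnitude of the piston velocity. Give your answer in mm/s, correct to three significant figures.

7330

ω = 179.9 rad/s
For an in-line slider-crank, x = r cosθ + √(L² − r² sin²θ), so v = −rω sinθ·[1 + r cosθ/√(L² − r² sin²θ)].
With r = 0.0725 m, L = 0.3043 m, θ = 27.6°: √(L² − r² sin²θ) = 0.30244 m.
v = −0.0725·179.9·0.46330·[1 + 0.0725·0.88620/0.30244] = -7.3251 m/s.
|v| = 7.3251 m/s = 7325.1 mm/s.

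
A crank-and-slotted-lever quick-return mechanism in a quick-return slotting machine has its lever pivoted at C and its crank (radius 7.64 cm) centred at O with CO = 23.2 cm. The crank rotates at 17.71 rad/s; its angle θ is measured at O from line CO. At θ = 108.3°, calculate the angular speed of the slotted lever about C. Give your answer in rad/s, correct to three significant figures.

0.0991

ω = 17.71 rad/s
Crank pin A relative to C: A = (d + r cosθ, r sinθ); lever angle φ = atan2(r sinθ, d + r cosθ).
Differentiating tanφ: φ̇ = rω(d cosθ + r)/(d² + r² + 2dr cosθ).
d² + r² + 2dr cosθ = |CA|² = 0.0485301 m²;  d cosθ + r = +0.0035538 m.
|ω_lever| = |0.0764·17.71·+0.0035538| / 0.0485301 = 0.09908 rad/s.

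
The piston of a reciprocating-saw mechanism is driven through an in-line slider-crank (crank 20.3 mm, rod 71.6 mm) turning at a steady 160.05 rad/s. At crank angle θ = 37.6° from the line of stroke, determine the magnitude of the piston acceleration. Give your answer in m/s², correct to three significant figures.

453

ω = 160.1 rad/s
x(θ) = r cosθ + √(L² − r² sin²θ); with ω constant, a = ω²·d²x/dθ².
d²x/dθ² = −r cosθ − r²(cos2θ)/√u − r⁴ sin²2θ/(4u^{3/2}),  u = L² − r² sin²θ = 0.00497315 m².
Substituting r = 0.0203 m, L = 0.0716 m, θ = 37.6°: d²x/dθ² = -0.017689 m.
a = ω²·d²x/dθ² = (160.1)²·(-0.017689) = -453.13 m/s²;  |a| = 453.13 m/s².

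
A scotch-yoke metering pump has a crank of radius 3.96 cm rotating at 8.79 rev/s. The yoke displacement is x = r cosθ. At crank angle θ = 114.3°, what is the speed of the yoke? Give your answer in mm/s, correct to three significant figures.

ω = 55.23 rad/s (from 8.79 rev/s).
x = r cosθ ⇒ ẋ = −rω sinθ.
|v| = rω|sinθ| = 0.0396·55.23·|sin 114.3°| = 1.9933 m/s = 1993.3 mm/s.

1990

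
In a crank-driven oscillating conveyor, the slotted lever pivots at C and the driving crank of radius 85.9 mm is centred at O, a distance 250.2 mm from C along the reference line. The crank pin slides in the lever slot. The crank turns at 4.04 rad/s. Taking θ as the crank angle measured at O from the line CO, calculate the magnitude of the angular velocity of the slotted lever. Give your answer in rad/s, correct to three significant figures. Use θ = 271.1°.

ω = 4.04 rad/s
Crank pin A relative to C: A = (d + r cosθ, r sinθ); lever angle φ = atan2(r sinθ, d + r cosθ).
Differentiating tanφ: φ̇ = rω(d cosθ + r)/(d² + r² + 2dr cosθ).
d² + r² + 2dr cosθ = |CA|² = 0.070804 m²;  d cosθ + r = +0.090703 m.
|ω_lever| = |0.0859·4.04·+0.090703| / 0.070804 = 0.44457 rad/s.

0.445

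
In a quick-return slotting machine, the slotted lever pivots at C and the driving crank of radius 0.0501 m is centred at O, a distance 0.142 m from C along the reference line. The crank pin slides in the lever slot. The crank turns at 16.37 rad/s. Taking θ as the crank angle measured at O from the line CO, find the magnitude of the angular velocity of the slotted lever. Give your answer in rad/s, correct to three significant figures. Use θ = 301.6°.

ω = 16.37 rad/s
Crank pin A relative to C: A = (d + r cosθ, r sinθ); lever angle φ = atan2(r sinθ, d + r cosθ).
Differentiating tanφ: φ̇ = rω(d cosθ + r)/(d² + r² + 2dr cosθ).
d² + r² + 2dr cosθ = |CA|² = 0.0301295 m²;  d cosθ + r = +0.12451 m.
|ω_lever| = |0.0501·16.37·+0.12451| / 0.0301295 = 3.3891 rad/s.

3.39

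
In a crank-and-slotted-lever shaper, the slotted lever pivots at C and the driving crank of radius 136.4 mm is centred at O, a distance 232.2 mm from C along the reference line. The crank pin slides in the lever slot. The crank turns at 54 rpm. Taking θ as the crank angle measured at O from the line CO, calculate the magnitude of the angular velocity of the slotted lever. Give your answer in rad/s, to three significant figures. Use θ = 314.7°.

ω = 5.655 rad/s (from 54 rpm).
Crank pin A relative to C: A = (d + r cosθ, r sinθ); lever angle φ = atan2(r sinθ, d + r cosθ).
Differentiating tanφ: φ̇ = rω(d cosθ + r)/(d² + r² + 2dr cosθ).
d² + r² + 2dr cosθ = |CA|² = 0.117078 m²;  d cosθ + r = +0.29973 m.
|ω_lever| = |0.1364·5.655·+0.29973| / 0.117078 = 1.9746 rad/s.

1.97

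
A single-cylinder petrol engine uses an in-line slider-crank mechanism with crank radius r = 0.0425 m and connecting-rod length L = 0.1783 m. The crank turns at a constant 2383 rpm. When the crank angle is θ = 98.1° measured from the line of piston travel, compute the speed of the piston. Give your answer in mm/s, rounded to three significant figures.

ω = 2π·2383/60 = 249.5 rad/s
For an in-line slider-crank, x = r cosθ + √(L² − r² sin²θ), so v = −rω sinθ·[1 + r cosθ/√(L² − r² sin²θ)].
With r = 0.0425 m, L = 0.1783 m, θ = 98.1°: √(L² − r² sin²θ) = 0.17326 m.
v = −0.0425·249.5·0.99002·[1 + 0.0425·-0.14090/0.17326] = -10.137 m/s.
|v| = 10.137 m/s = 10137 mm/s.

10100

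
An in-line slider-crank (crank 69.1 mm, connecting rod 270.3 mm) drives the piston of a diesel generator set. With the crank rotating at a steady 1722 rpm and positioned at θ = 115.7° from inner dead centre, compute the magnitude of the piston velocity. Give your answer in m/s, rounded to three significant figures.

ω = 2π·1722/60 = 180.3 rad/s
For an in-line slider-crank, x = r cosθ + √(L² − r² sin²θ), so v = −rω sinθ·[1 + r cosθ/√(L² − r² sin²θ)].
With r = 0.0691 m, L = 0.2703 m, θ = 115.7°: √(L² − r² sin²θ) = 0.26303 m.
v = −0.0691·180.3·0.90108·[1 + 0.0691·-0.43366/0.26303] = -9.9488 m/s.
|v| = 9.9488 m/s.

9.95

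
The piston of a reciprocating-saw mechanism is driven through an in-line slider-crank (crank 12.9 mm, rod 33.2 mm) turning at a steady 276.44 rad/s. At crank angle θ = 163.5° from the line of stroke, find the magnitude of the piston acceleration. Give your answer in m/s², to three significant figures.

ω = 276.4 rad/s
x(θ) = r cosθ + √(L² − r² sin²θ); with ω constant, a = ω²·d²x/dθ².
d²x/dθ² = −r cosθ − r²(cos2θ)/√u − r⁴ sin²2θ/(4u^{3/2}),  u = L² − r² sin²θ = 0.00108882 m².
Substituting r = 0.0129 m, L = 0.0332 m, θ = 163.5°: d²x/dθ² = +0.0080821 m.
a = ω²·d²x/dθ² = (276.4)²·(+0.0080821) = +617.62 m/s²;  |a| = 617.62 m/s².

618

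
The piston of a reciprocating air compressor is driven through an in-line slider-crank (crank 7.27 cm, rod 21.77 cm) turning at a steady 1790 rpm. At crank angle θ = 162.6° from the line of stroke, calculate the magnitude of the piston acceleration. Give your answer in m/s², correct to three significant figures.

1730

ω = 2π·1790/60 = 187.4 rad/s
x(θ) = r cosθ + √(L² − r² sin²θ); with ω constant, a = ω²·d²x/dθ².
d²x/dθ² = −r cosθ − r²(cos2θ)/√u − r⁴ sin²2θ/(4u^{3/2}),  u = L² − r² sin²θ = 0.0469207 m².
Substituting r = 0.0727 m, L = 0.2177 m, θ = 162.6°: d²x/dθ² = +0.049114 m.
a = ω²·d²x/dθ² = (187.4)²·(+0.049114) = +1725.7 m/s²;  |a| = 1725.7 m/s².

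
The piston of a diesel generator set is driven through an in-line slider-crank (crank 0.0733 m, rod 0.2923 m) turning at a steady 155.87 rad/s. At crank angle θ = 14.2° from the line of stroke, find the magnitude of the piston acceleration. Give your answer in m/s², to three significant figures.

2120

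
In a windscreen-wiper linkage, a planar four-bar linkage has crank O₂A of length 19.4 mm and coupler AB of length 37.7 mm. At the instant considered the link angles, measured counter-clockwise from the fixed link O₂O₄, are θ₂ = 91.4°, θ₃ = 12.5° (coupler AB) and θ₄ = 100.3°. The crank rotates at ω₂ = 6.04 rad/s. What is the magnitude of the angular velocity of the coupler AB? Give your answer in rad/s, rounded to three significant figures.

ω₂ = 6.04 rad/s
Differentiating the loop-closure r₂e^{iθ₂}+r₃e^{iθ₃}=r₁+r₄e^{iθ₄} gives r₂ω₂e^{iθ₂}+r₃ω₃e^{iθ₃}=r₄ω₄e^{iθ₄}.
Eliminating the other unknown: ω₃ = r₂ω₂ sin(θ₄−θ₂) / [r₃ sin(θ₃−θ₄)].
Numerator sine = +0.15471; denominator sine = -0.99926.
Result = 0.0194·6.04·(+0.15471) / (0.0377·(-0.99926)) = -0.48121 rad/s; magnitude 0.48121 rad/s.

0.481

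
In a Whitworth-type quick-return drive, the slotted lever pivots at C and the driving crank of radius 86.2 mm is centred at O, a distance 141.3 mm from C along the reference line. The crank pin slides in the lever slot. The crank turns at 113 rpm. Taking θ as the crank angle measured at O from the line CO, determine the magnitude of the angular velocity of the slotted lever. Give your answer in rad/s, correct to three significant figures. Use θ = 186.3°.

17.4

ω = 11.83 rad/s (from 113 rpm).
Crank pin A relative to C: A = (d + r cosθ, r sinθ); lever angle φ = atan2(r sinθ, d + r cosθ).
Differentiating tanφ: φ̇ = rω(d cosθ + r)/(d² + r² + 2dr cosθ).
d² + r² + 2dr cosθ = |CA|² = 0.00318312 m²;  d cosθ + r = -0.054247 m.
|ω_lever| = |0.0862·11.83·-0.054247| / 0.00318312 = 17.383 rad/s.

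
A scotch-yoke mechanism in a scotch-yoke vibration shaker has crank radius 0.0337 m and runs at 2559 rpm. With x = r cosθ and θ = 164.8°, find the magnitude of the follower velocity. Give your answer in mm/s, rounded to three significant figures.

2370

ω = 268 rad/s (from 2559 rpm).
x = r cosθ ⇒ ẋ = −rω sinθ.
|v| = rω|sinθ| = 0.0337·268·|sin 164.8°| = 2.3678 m/s = 2367.8 mm/s.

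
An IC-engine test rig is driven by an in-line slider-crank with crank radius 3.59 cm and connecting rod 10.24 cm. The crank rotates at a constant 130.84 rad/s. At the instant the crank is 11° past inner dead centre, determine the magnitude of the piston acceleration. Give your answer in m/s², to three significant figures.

804

ω = 130.8 rad/s
x(θ) = r cosθ + √(L² − r² sin²θ); with ω constant, a = ω²·d²x/dθ².
d²x/dθ² = −r cosθ − r²(cos2θ)/√u − r⁴ sin²2θ/(4u^{3/2}),  u = L² − r² sin²θ = 0.0104388 m².
Substituting r = 0.0359 m, L = 0.1024 m, θ = 11°: d²x/dθ² = -0.046991 m.
a = ω²·d²x/dθ² = (130.8)²·(-0.046991) = -804.44 m/s²;  |a| = 804.44 m/s².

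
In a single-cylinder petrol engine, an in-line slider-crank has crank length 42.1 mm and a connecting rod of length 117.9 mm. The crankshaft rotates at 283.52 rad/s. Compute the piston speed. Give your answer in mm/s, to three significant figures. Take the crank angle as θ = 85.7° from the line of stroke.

12200

ω = 283.5 rad/s
For an in-line slider-crank, x = r cosθ + √(L² − r² sin²θ), so v = −rω sinθ·[1 + r cosθ/√(L² − r² sin²θ)].
With r = 0.0421 m, L = 0.1179 m, θ = 85.7°: √(L² − r² sin²θ) = 0.11017 m.
v = −0.0421·283.5·0.99719·[1 + 0.0421·0.07498/0.11017] = -12.244 m/s.
|v| = 12.244 m/s = 12244 mm/s.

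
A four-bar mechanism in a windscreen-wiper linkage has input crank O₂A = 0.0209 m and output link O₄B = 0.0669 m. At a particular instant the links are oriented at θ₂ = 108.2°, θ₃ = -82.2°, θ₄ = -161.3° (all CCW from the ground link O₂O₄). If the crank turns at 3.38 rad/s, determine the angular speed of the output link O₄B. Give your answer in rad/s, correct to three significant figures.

0.194

ω₂ = 3.38 rad/s
Differentiating the loop-closure r₂e^{iθ₂}+r₃e^{iθ₃}=r₁+r₄e^{iθ₄} gives r₂ω₂e^{iθ₂}+r₃ω₃e^{iθ₃}=r₄ω₄e^{iθ₄}.
Eliminating the other unknown: ω₄ = r₂ω₂ sin(θ₂−θ₃) / [r₄ sin(θ₄−θ₃)].
Numerator sine = -0.18052; denominator sine = -0.98196.
Result = 0.0209·3.38·(-0.18052) / (0.0669·(-0.98196)) = +0.19412 rad/s; magnitude 0.19412 rad/s.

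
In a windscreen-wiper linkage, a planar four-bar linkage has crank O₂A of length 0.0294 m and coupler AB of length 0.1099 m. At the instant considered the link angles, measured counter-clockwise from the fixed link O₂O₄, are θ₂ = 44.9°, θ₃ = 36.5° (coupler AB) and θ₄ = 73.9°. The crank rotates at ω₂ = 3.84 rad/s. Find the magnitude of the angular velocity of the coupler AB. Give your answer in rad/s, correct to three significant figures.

0.820

ω₂ = 3.84 rad/s
Differentiating the loop-closure r₂e^{iθ₂}+r₃e^{iθ₃}=r₁+r₄e^{iθ₄} gives r₂ω₂e^{iθ₂}+r₃ω₃e^{iθ₃}=r₄ω₄e^{iθ₄}.
Eliminating the other unknown: ω₃ = r₂ω₂ sin(θ₄−θ₂) / [r₃ sin(θ₃−θ₄)].
Numerator sine = +0.48481; denominator sine = -0.60738.
Result = 0.0294·3.84·(+0.48481) / (0.1099·(-0.60738)) = -0.81996 rad/s; magnitude 0.81996 rad/s.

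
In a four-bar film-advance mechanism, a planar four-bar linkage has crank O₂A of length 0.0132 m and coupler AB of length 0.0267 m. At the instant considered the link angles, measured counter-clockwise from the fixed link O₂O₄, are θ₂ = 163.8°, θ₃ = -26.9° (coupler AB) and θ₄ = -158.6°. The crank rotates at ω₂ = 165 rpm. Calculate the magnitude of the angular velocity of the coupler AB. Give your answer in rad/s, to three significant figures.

6.98

ω₂ = 17.28 rad/s (from 165 rpm).
Differentiating the loop-closure r₂e^{iθ₂}+r₃e^{iθ₃}=r₁+r₄e^{iθ₄} gives r₂ω₂e^{iθ₂}+r₃ω₃e^{iθ₃}=r₄ω₄e^{iθ₄}.
Eliminating the other unknown: ω₃ = r₂ω₂ sin(θ₄−θ₂) / [r₃ sin(θ₃−θ₄)].
Numerator sine = +0.61015; denominator sine = +0.74664.
Result = 0.0132·17.28·(+0.61015) / (0.0267·(+0.74664)) = +6.9807 rad/s; magnitude 6.9807 rad/s.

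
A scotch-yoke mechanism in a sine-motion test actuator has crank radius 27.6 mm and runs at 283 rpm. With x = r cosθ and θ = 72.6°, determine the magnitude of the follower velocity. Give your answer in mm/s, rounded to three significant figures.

781

ω = 29.64 rad/s (from 283 rpm).
x = r cosθ ⇒ ẋ = −rω sinθ.
|v| = rω|sinθ| = 0.0276·29.64·|sin 72.6°| = 0.78052 m/s = 780.52 mm/s.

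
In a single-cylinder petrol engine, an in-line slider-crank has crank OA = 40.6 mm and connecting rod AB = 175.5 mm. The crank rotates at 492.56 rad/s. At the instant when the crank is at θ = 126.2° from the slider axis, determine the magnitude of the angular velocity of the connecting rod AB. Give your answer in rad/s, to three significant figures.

68.5

ω = 492.6 rad/s
The rod makes angle φ with the slider axis where L sinφ = r sinθ; differentiating, L cosφ·φ̇ = r ω cosθ.
L cosφ = √(L² − r² sin²θ) = 0.17241 m.
|ω_rod| = r ω |cosθ| / √(L² − r² sin²θ) = 0.0406·492.6·0.59061/0.17241 = 68.503 rad/s.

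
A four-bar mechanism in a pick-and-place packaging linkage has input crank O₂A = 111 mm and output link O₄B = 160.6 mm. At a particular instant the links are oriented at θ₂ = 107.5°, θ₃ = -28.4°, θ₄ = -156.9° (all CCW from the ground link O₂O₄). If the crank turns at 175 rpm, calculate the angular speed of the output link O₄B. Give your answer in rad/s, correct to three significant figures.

11.3

ω₂ = 18.33 rad/s (from 175 rpm).
Differentiating the loop-closure r₂e^{iθ₂}+r₃e^{iθ₃}=r₁+r₄e^{iθ₄} gives r₂ω₂e^{iθ₂}+r₃ω₃e^{iθ₃}=r₄ω₄e^{iθ₄}.
Eliminating the other unknown: ω₄ = r₂ω₂ sin(θ₂−θ₃) / [r₄ sin(θ₄−θ₃)].
Numerator sine = +0.69591; denominator sine = -0.78261.
Result = 0.111·18.33·(+0.69591) / (0.1606·(-0.78261)) = -11.263 rad/s; magnitude 11.263 rad/s.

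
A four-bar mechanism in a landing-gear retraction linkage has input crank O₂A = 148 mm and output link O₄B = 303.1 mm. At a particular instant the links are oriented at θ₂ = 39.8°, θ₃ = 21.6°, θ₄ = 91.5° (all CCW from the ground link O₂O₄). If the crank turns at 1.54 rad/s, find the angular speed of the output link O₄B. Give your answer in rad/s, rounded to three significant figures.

0.250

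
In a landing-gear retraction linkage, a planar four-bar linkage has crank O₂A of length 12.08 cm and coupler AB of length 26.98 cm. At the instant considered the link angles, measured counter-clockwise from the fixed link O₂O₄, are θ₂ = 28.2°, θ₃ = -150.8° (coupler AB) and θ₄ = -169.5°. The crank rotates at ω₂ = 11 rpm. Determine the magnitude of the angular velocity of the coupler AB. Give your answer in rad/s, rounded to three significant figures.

ω₂ = 1.152 rad/s (from 11 rpm).
Differentiating the loop-closure r₂e^{iθ₂}+r₃e^{iθ₃}=r₁+r₄e^{iθ₄} gives r₂ω₂e^{iθ₂}+r₃ω₃e^{iθ₃}=r₄ω₄e^{iθ₄}.
Eliminating the other unknown: ω₃ = r₂ω₂ sin(θ₄−θ₂) / [r₃ sin(θ₃−θ₄)].
Numerator sine = +0.30403; denominator sine = +0.32061.
Result = 0.1208·1.152·(+0.30403) / (0.2698·(+0.32061)) = +0.48909 rad/s; magnitude 0.48909 rad/s.

0.489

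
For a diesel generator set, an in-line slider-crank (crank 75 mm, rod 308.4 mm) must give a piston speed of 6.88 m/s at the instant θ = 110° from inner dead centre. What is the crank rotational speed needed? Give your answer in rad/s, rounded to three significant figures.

For an in-line slider-crank, |v_piston| = rω|sinθ|·[1 + r cosθ/√(L² − r² sin²θ)].
With r = 0.075 m, L = 0.3084 m, θ = 110°: the bracketed kinematic factor |dx/dθ| = 0.064456 m.
ω = v/|dx/dθ| = 6.88/0.064456 = 106.74 rad/s.

107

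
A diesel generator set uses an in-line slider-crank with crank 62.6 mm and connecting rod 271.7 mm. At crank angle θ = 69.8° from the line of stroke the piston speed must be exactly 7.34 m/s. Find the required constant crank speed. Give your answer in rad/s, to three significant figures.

For an in-line slider-crank, |v_piston| = rω|sinθ|·[1 + r cosθ/√(L² − r² sin²θ)].
With r = 0.0626 m, L = 0.2717 m, θ = 69.8°: the bracketed kinematic factor |dx/dθ| = 0.063537 m.
ω = v/|dx/dθ| = 7.34/0.063537 = 115.52 rad/s.

116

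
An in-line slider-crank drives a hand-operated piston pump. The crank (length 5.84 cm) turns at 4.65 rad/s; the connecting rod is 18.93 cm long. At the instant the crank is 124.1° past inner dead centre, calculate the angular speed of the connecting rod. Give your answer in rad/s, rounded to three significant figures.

ω = 4.65 rad/s
The rod makes angle φ with the slider axis where L sinφ = r sinθ; differentiating, L cosφ·φ̇ = r ω cosθ.
L cosφ = √(L² − r² sin²θ) = 0.18302 m.
|ω_rod| = r ω |cosθ| / √(L² − r² sin²θ) = 0.0584·4.65·0.56064/0.18302 = 0.83187 rad/s.

0.832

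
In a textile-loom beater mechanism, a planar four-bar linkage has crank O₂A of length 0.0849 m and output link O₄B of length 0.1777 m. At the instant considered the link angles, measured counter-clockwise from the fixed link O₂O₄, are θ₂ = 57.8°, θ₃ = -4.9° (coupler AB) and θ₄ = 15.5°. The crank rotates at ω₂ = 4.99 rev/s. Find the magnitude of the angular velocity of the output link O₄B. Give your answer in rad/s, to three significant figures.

38.2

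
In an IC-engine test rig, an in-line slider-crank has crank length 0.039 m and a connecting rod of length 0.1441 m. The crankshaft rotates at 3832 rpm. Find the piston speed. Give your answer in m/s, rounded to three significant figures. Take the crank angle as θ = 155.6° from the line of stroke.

4.86

ω = 2π·3832/60 = 401.3 rad/s
For an in-line slider-crank, x = r cosθ + √(L² − r² sin²θ), so v = −rω sinθ·[1 + r cosθ/√(L² − r² sin²θ)].
With r = 0.039 m, L = 0.1441 m, θ = 155.6°: √(L² − r² sin²θ) = 0.1432 m.
v = −0.039·401.3·0.41310·[1 + 0.039·-0.91068/0.1432] = -4.8616 m/s.
|v| = 4.8616 m/s.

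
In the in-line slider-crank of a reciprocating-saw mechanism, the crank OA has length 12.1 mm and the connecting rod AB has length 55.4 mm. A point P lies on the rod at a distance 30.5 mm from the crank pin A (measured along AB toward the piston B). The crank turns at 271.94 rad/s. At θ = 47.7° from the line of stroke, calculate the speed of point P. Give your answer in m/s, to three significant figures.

2.82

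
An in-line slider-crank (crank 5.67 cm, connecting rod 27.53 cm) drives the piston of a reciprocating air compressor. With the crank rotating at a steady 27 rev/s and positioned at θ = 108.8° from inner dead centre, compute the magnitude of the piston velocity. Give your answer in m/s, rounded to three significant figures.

8.49

ω = 2π·27 = 169.6 rad/s
For an in-line slider-crank, x = r cosθ + √(L² − r² sin²θ), so v = −rω sinθ·[1 + r cosθ/√(L² − r² sin²θ)].
With r = 0.0567 m, L = 0.2753 m, θ = 108.8°: √(L² − r² sin²θ) = 0.27002 m.
v = −0.0567·169.6·0.94665·[1 + 0.0567·-0.32227/0.27002] = -8.4896 m/s.
|v| = 8.4896 m/s.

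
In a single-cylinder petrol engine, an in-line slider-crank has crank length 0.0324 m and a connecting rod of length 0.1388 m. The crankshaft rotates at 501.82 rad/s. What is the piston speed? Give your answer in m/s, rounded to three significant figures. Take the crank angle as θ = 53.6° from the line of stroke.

ω = 501.8 rad/s
For an in-line slider-crank, x = r cosθ + √(L² − r² sin²θ), so v = −rω sinθ·[1 + r cosθ/√(L² − r² sin²θ)].
With r = 0.0324 m, L = 0.1388 m, θ = 53.6°: √(L² − r² sin²θ) = 0.13633 m.
v = −0.0324·501.8·0.80489·[1 + 0.0324·0.59342/0.13633] = -14.932 m/s.
|v| = 14.932 m/s.

14.9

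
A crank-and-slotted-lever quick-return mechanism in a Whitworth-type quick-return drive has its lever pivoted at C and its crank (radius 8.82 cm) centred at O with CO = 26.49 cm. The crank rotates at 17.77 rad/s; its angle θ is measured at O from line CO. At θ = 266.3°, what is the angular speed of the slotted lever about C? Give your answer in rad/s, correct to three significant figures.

1.49

ω = 17.77 rad/s
Crank pin A relative to C: A = (d + r cosθ, r sinθ); lever angle φ = atan2(r sinθ, d + r cosθ).
Differentiating tanφ: φ̇ = rω(d cosθ + r)/(d² + r² + 2dr cosθ).
d² + r² + 2dr cosθ = |CA|² = 0.0749358 m²;  d cosθ + r = +0.071105 m.
|ω_lever| = |0.0882·17.77·+0.071105| / 0.0749358 = 1.4872 rad/s.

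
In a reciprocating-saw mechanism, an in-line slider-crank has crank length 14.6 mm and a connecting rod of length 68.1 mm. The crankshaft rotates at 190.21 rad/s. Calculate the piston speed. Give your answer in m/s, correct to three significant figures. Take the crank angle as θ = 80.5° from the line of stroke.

ω = 190.2 rad/s
For an in-line slider-crank, x = r cosθ + √(L² − r² sin²θ), so v = −rω sinθ·[1 + r cosθ/√(L² − r² sin²θ)].
With r = 0.0146 m, L = 0.0681 m, θ = 80.5°: √(L² − r² sin²θ) = 0.06656 m.
v = −0.0146·190.2·0.98629·[1 + 0.0146·0.16505/0.06656] = -2.8381 m/s.
|v| = 2.8381 m/s.

2.84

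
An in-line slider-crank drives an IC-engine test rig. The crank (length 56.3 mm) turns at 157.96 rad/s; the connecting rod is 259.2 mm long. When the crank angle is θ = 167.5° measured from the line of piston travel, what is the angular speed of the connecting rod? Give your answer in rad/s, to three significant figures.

ω = 158 rad/s
The rod makes angle φ with the slider axis where L sinφ = r sinθ; differentiating, L cosφ·φ̇ = r ω cosθ.
L cosφ = √(L² − r² sin²θ) = 0.25891 m.
|ω_rod| = r ω |cosθ| / √(L² − r² sin²θ) = 0.0563·158·0.97630/0.25891 = 33.534 rad/s.

33.5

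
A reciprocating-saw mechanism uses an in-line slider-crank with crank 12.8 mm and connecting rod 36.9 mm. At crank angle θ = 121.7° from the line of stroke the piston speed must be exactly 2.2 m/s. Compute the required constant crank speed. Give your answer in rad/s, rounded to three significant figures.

For an in-line slider-crank, |v_piston| = rω|sinθ|·[1 + r cosθ/√(L² − r² sin²θ)].
With r = 0.0128 m, L = 0.0369 m, θ = 121.7°: the bracketed kinematic factor |dx/dθ| = 0.0088128 m.
ω = v/|dx/dθ| = 2.2/0.0088128 = 249.64 rad/s.

250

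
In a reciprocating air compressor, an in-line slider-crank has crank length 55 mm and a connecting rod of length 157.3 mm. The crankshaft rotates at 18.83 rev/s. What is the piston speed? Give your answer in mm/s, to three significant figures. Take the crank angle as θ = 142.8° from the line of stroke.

2810

ω = 2π·18.8 = 118.3 rad/s
For an in-line slider-crank, x = r cosθ + √(L² − r² sin²θ), so v = −rω sinθ·[1 + r cosθ/√(L² − r² sin²θ)].
With r = 0.055 m, L = 0.1573 m, θ = 142.8°: √(L² − r² sin²θ) = 0.15375 m.
v = −0.055·118.3·0.60460·[1 + 0.055·-0.79653/0.15375] = -2.8132 m/s.
|v| = 2.8132 m/s = 2813.2 mm/s.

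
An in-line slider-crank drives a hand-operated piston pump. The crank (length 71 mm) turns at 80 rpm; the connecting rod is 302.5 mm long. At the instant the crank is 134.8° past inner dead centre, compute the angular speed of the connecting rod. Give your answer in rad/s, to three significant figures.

1.41

ω = 8.378 rad/s (converted from 80 rpm).
The rod makes angle φ with the slider axis where L sinφ = r sinθ; differentiating, L cosφ·φ̇ = r ω cosθ.
L cosφ = √(L² − r² sin²θ) = 0.29828 m.
|ω_rod| = r ω |cosθ| / √(L² − r² sin²θ) = 0.071·8.378·0.70463/0.29828 = 1.4052 rad/s.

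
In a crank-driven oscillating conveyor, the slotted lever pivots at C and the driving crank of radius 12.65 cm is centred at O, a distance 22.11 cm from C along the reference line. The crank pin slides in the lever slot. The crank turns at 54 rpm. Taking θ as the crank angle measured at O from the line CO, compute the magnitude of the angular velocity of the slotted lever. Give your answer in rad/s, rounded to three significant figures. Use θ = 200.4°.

4.64

ω = 5.655 rad/s (from 54 rpm).
Crank pin A relative to C: A = (d + r cosθ, r sinθ); lever angle φ = atan2(r sinθ, d + r cosθ).
Differentiating tanφ: φ̇ = rω(d cosθ + r)/(d² + r² + 2dr cosθ).
d² + r² + 2dr cosθ = |CA|² = 0.0124575 m²;  d cosθ + r = -0.080733 m.
|ω_lever| = |0.1265·5.655·-0.080733| / 0.0124575 = 4.6359 rad/s.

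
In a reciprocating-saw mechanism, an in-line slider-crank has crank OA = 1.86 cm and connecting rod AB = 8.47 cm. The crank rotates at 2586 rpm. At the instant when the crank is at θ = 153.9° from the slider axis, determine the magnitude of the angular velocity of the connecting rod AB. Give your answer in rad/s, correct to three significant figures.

ω = 270.8 rad/s (converted from 2586 rpm).
The rod makes angle φ with the slider axis where L sinφ = r sinθ; differentiating, L cosφ·φ̇ = r ω cosθ.
L cosφ = √(L² − r² sin²θ) = 0.084304 m.
|ω_rod| = r ω |cosθ| / √(L² − r² sin²θ) = 0.0186·270.8·0.89803/0.084304 = 53.655 rad/s.

53.7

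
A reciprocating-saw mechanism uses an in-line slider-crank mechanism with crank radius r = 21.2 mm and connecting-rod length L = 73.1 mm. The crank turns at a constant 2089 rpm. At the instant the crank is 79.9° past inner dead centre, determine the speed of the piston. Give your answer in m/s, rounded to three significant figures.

ω = 2π·2089/60 = 218.8 rad/s
For an in-line slider-crank, x = r cosθ + √(L² − r² sin²θ), so v = −rω sinθ·[1 + r cosθ/√(L² − r² sin²θ)].
With r = 0.0212 m, L = 0.0731 m, θ = 79.9°: √(L² − r² sin²θ) = 0.070057 m.
v = −0.0212·218.8·0.98450·[1 + 0.0212·0.17537/0.070057] = -4.8081 m/s.
|v| = 4.8081 m/s.

4.81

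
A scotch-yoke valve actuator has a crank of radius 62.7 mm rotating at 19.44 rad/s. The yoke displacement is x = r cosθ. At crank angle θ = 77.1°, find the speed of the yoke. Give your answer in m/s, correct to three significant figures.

1.19

ω = 19.44 rad/s
x = r cosθ ⇒ ẋ = −rω sinθ.
|v| = rω|sinθ| = 0.0627·19.44·|sin 77.1°| = 1.1881 m/s.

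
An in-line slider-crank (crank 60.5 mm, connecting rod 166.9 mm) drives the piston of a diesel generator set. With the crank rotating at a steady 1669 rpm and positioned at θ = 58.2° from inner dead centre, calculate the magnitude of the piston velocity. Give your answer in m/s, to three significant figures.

10.8

ω = 2π·1669/60 = 174.8 rad/s
For an in-line slider-crank, x = r cosθ + √(L² − r² sin²θ), so v = −rω sinθ·[1 + r cosθ/√(L² − r² sin²θ)].
With r = 0.0605 m, L = 0.1669 m, θ = 58.2°: √(L² − r² sin²θ) = 0.15878 m.
v = −0.0605·174.8·0.84989·[1 + 0.0605·0.52696/0.15878] = -10.791 m/s.
|v| = 10.791 m/s.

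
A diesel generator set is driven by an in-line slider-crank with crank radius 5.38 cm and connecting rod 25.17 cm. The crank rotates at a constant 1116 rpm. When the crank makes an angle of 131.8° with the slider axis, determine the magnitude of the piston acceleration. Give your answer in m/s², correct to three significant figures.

506

ω = 2π·1116/60 = 116.9 rad/s
x(θ) = r cosθ + √(L² − r² sin²θ); with ω constant, a = ω²·d²x/dθ².
d²x/dθ² = −r cosθ − r²(cos2θ)/√u − r⁴ sin²2θ/(4u^{3/2}),  u = L² − r² sin²θ = 0.0617443 m².
Substituting r = 0.0538 m, L = 0.2517 m, θ = 131.8°: d²x/dθ² = +0.037023 m.
a = ω²·d²x/dθ² = (116.9)²·(+0.037023) = +505.66 m/s²;  |a| = 505.66 m/s².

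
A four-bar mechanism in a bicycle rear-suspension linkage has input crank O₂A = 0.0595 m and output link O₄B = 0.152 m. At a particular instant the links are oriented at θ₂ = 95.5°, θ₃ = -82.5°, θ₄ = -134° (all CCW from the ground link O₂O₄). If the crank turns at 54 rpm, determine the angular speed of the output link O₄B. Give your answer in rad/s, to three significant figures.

0.0987

ω₂ = 5.655 rad/s (from 54 rpm).
Differentiating the loop-closure r₂e^{iθ₂}+r₃e^{iθ₃}=r₁+r₄e^{iθ₄} gives r₂ω₂e^{iθ₂}+r₃ω₃e^{iθ₃}=r₄ω₄e^{iθ₄}.
Eliminating the other unknown: ω₄ = r₂ω₂ sin(θ₂−θ₃) / [r₄ sin(θ₄−θ₃)].
Numerator sine = +0.03490; denominator sine = -0.78261.
Result = 0.0595·5.655·(+0.03490) / (0.152·(-0.78261)) = -0.098712 rad/s; magnitude 0.098712 rad/s.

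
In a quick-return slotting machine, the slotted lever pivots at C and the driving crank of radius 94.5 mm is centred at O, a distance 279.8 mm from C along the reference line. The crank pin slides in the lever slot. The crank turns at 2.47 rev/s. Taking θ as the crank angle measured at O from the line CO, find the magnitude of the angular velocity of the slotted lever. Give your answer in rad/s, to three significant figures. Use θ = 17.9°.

ω = 15.52 rad/s (from 2.47 rev/s).
Crank pin A relative to C: A = (d + r cosθ, r sinθ); lever angle φ = atan2(r sinθ, d + r cosθ).
Differentiating tanφ: φ̇ = rω(d cosθ + r)/(d² + r² + 2dr cosθ).
d² + r² + 2dr cosθ = |CA|² = 0.137541 m²;  d cosθ + r = +0.36076 m.
|ω_lever| = |0.0945·15.52·+0.36076| / 0.137541 = 3.8467 rad/s.

3.85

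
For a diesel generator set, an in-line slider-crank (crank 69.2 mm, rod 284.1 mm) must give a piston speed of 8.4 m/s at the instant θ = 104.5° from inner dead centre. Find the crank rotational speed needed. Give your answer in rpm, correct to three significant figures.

For an in-line slider-crank, |v_piston| = rω|sinθ|·[1 + r cosθ/√(L² − r² sin²θ)].
With r = 0.0692 m, L = 0.2841 m, θ = 104.5°: the bracketed kinematic factor |dx/dθ| = 0.062791 m.
ω = v/|dx/dθ| = 8.4/0.062791 = 133.78 rad/s.
N = 60ω/(2π) = 1277.5 rpm.

1280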